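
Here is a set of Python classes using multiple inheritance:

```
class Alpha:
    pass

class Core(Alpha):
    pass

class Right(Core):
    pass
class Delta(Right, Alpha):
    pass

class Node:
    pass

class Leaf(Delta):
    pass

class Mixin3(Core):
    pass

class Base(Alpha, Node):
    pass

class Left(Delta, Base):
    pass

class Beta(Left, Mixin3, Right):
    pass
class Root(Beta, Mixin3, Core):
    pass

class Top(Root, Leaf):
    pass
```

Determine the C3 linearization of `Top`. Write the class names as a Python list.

[Top, Root, Beta, Left, Leaf, Delta, Mixin3, Right, Core, Base, Alpha, Node, object]

L[Top] = Top + merge(L[Root], L[Leaf], [Root Leaf])
  take Root:  [Root Beta Left Delta Mixin3 Right Core Base Alpha Node object] + [Leaf Delta Right Core Alpha object] + [Root Leaf]
  take Beta:  [Beta Left Delta Mixin3 Right Core Base Alpha Node object] + [Leaf Delta Right Core Alpha object] + [Leaf]
  take Left:  [Left Delta Mixin3 Right Core Base Alpha Node object] + [Leaf Delta Right Core Alpha object] + [Leaf]
  take Leaf:  [Delta Mixin3 Right Core Base Alpha Node object] + [Leaf Delta Right Core Alpha object] + [Leaf]
  take Delta:  [Delta Mixin3 Right Core Base Alpha Node object] + [Delta Right Core Alpha object]
  take Mixin3:  [Mixin3 Right Core Base Alpha Node object] + [Right Core Alpha object]
  take Right:  [Right Core Base Alpha Node object] + [Right Core Alpha object]
  take Core:  [Core Base Alpha Node object] + [Core Alpha object]
  take Base:  [Base Alpha Node object] + [Alpha object]
  take Alpha:  [Alpha Node object] + [Alpha object]
  take Node:  [Node object] + [object]
  take object:  [object] + [object]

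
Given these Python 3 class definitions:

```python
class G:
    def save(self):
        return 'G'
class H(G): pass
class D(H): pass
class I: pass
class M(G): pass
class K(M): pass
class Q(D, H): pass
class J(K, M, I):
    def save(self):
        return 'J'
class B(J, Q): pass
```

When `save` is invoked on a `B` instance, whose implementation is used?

J

L[B] = B + merge(L[J], L[Q], [J Q])
  take J:  [J K M G I object] + [Q D H G object] + [J Q]
  take K:  [K M G I object] + [Q D H G object] + [Q]
  take M:  [M G I object] + [Q D H G object] + [Q]
  take Q:  [G I object] + [Q D H G object] + [Q]
  take D:  [G I object] + [D H G object]
  take H:  [G I object] + [H G object]
  take G:  [G I object] + [G object]
  take I:  [I object] + [object]
  take object:  [object] + [object]
MRO: B J K M Q D H G I object
save is defined in: G, J. First along the MRO is J.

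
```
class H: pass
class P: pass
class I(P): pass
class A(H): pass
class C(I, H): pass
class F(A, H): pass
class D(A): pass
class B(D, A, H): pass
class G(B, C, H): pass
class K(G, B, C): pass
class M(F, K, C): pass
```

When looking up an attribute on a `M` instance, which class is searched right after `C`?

L[M] = M + merge(L[F], L[K], L[C], [F K C])
  take F:  [F A H object] + [K G B D A C I P H object] + [C I P H object] + [F K C]
  take K:  [A H object] + [K G B D A C I P H object] + [C I P H object] + [K C]
  take G:  [A H object] + [G B D A C I P H object] + [C I P H object] + [C]
  take B:  [A H object] + [B D A C I P H object] + [C I P H object] + [C]
  take D:  [A H object] + [D A C I P H object] + [C I P H object] + [C]
  take A:  [A H object] + [A C I P H object] + [C I P H object] + [C]
  take C:  [H object] + [C I P H object] + [C I P H object] + [C]
  take I:  [H object] + [I P H object] + [I P H object]
  take P:  [H object] + [P H object] + [P H object]
  take H:  [H object] + [H object] + [H object]
  take object:  [object] + [object] + [object]
MRO: M F K G B D A C I P H object
C is at position 7; next is I.

I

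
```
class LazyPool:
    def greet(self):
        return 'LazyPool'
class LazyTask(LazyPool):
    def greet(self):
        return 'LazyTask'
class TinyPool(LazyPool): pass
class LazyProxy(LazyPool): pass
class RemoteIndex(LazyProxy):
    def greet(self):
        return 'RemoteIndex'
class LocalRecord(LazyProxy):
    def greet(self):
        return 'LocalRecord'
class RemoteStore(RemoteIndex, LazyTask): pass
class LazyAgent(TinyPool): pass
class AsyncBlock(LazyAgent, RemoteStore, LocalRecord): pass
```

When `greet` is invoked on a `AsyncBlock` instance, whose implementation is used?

RemoteIndex

L[AsyncBlock] = AsyncBlock + merge(L[LazyAgent], L[RemoteStore], L[LocalRecord], [LazyAgent RemoteStore LocalRecord])
  take LazyAgent:  [LazyAgent TinyPool LazyPool object] + [RemoteStore RemoteIndex LazyProxy LazyTask LazyPool object] + [LocalRecord LazyProxy LazyPool object] + [LazyAgent RemoteStore LocalRecord]
  take TinyPool:  [TinyPool LazyPool object] + [RemoteStore RemoteIndex LazyProxy LazyTask LazyPool object] + [LocalRecord LazyProxy LazyPool object] + [RemoteStore LocalRecord]
  take RemoteStore:  [LazyPool object] + [RemoteStore RemoteIndex LazyProxy LazyTask LazyPool object] + [LocalRecord LazyProxy LazyPool object] + [RemoteStore LocalRecord]
  take RemoteIndex:  [LazyPool object] + [RemoteIndex LazyProxy LazyTask LazyPool object] + [LocalRecord LazyProxy LazyPool object] + [LocalRecord]
  take LocalRecord:  [LazyPool object] + [LazyProxy LazyTask LazyPool object] + [LocalRecord LazyProxy LazyPool object] + [LocalRecord]
  take LazyProxy:  [LazyPool object] + [LazyProxy LazyTask LazyPool object] + [LazyProxy LazyPool object]
  take LazyTask:  [LazyPool object] + [LazyTask LazyPool object] + [LazyPool object]
  take LazyPool:  [LazyPool object] + [LazyPool object] + [LazyPool object]
  take object:  [object] + [object] + [object]
MRO: AsyncBlock LazyAgent TinyPool RemoteStore RemoteIndex LocalRecord LazyProxy LazyTask LazyPool object
greet is defined in: LazyPool, LazyTask, LocalRecord, RemoteIndex. First along the MRO is RemoteIndex.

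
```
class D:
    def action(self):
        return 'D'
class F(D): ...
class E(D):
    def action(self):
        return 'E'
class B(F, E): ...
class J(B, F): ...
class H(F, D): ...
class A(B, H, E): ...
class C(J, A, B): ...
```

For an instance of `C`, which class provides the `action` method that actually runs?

L[C] = C + merge(L[J], L[A], L[B], [J A B])
  take J:  [J B F E D object] + [A B H F E D object] + [B F E D object] + [J A B]
  take A:  [B F E D object] + [A B H F E D object] + [B F E D object] + [A B]
  take B:  [B F E D object] + [B H F E D object] + [B F E D object] + [B]
  take H:  [F E D object] + [H F E D object] + [F E D object]
  take F:  [F E D object] + [F E D object] + [F E D object]
  take E:  [E D object] + [E D object] + [E D object]
  take D:  [D object] + [D object] + [D object]
  take object:  [object] + [object] + [object]
MRO: C J A B H F E D object
action is defined in: D, E. First along the MRO is E.

E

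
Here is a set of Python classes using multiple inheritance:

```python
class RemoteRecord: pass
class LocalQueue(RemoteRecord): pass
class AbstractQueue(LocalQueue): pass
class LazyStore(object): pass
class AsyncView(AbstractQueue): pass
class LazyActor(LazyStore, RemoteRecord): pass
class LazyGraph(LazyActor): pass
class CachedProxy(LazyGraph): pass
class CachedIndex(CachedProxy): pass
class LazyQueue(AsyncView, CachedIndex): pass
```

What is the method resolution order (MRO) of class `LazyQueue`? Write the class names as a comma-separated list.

L[LazyQueue] = LazyQueue + merge(L[AsyncView], L[CachedIndex], [AsyncView CachedIndex])
  take AsyncView:  [AsyncView AbstractQueue LocalQueue RemoteRecord object] + [CachedIndex CachedProxy LazyGraph LazyActor LazyStore RemoteRecord object] + [AsyncView CachedIndex]
  take AbstractQueue:  [AbstractQueue LocalQueue RemoteRecord object] + [CachedIndex CachedProxy LazyGraph LazyActor LazyStore RemoteRecord object] + [CachedIndex]
  take LocalQueue:  [LocalQueue RemoteRecord object] + [CachedIndex CachedProxy LazyGraph LazyActor LazyStore RemoteRecord object] + [CachedIndex]
  take CachedIndex:  [RemoteRecord object] + [CachedIndex CachedProxy LazyGraph LazyActor LazyStore RemoteRecord object] + [CachedIndex]
  take CachedProxy:  [RemoteRecord object] + [CachedProxy LazyGraph LazyActor LazyStore RemoteRecord object]
  take LazyGraph:  [RemoteRecord object] + [LazyGraph LazyActor LazyStore RemoteRecord object]
  take LazyActor:  [RemoteRecord object] + [LazyActor LazyStore RemoteRecord object]
  take LazyStore:  [RemoteRecord object] + [LazyStore RemoteRecord object]
  take RemoteRecord:  [RemoteRecord object] + [RemoteRecord object]
  take object:  [object] + [object]

LazyQueue, AsyncView, AbstractQueue, LocalQueue, CachedIndex, CachedProxy, LazyGraph, LazyActor, LazyStore, RemoteRecord, object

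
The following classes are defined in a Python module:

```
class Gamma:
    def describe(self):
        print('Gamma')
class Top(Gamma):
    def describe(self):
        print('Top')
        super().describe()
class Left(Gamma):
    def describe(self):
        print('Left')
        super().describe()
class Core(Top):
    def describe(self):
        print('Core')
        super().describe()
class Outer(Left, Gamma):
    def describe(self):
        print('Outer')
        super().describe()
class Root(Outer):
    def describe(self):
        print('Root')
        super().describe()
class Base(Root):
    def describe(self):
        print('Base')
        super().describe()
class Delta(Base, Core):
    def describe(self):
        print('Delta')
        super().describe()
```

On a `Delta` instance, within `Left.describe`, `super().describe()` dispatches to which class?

L[Delta] = Delta + merge(L[Base], L[Core], [Base Core])
  take Base:  [Base Root Outer Left Gamma object] + [Core Top Gamma object] + [Base Core]
  take Root:  [Root Outer Left Gamma object] + [Core Top Gamma object] + [Core]
  take Outer:  [Outer Left Gamma object] + [Core Top Gamma object] + [Core]
  take Left:  [Left Gamma object] + [Core Top Gamma object] + [Core]
  take Core:  [Gamma object] + [Core Top Gamma object] + [Core]
  take Top:  [Gamma object] + [Top Gamma object]
  take Gamma:  [Gamma object] + [Gamma object]
  take object:  [object] + [object]
MRO: Delta Base Root Outer Left Core Top Gamma object
super() in Left.describe on a Delta instance goes to the class after Left in Delta's MRO: Core.

Core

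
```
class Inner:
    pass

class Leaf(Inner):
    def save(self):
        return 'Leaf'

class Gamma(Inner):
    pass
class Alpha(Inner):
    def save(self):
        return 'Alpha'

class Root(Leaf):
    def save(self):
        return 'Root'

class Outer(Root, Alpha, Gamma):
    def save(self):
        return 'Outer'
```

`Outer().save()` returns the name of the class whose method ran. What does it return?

L[Outer] = Outer + merge(L[Root], L[Alpha], L[Gamma], [Root Alpha Gamma])
  take Root:  [Root Leaf Inner object] + [Alpha Inner object] + [Gamma Inner object] + [Root Alpha Gamma]
  take Leaf:  [Leaf Inner object] + [Alpha Inner object] + [Gamma Inner object] + [Alpha Gamma]
  take Alpha:  [Inner object] + [Alpha Inner object] + [Gamma Inner object] + [Alpha Gamma]
  take Gamma:  [Inner object] + [Inner object] + [Gamma Inner object] + [Gamma]
  take Inner:  [Inner object] + [Inner object] + [Inner object]
  take object:  [object] + [object] + [object]
MRO: Outer Root Leaf Alpha Gamma Inner object
save is defined in: Alpha, Leaf, Outer, Root. First along the MRO is Outer.

Outer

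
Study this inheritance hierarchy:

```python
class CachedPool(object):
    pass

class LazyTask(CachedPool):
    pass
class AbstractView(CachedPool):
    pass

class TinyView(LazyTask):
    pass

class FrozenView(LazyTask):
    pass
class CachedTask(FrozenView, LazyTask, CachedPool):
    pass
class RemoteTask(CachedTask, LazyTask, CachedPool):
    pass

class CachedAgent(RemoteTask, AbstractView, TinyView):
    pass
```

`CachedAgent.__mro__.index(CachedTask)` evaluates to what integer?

L[CachedAgent] = CachedAgent + merge(L[RemoteTask], L[AbstractView], L[TinyView], [RemoteTask AbstractView TinyView])
  take RemoteTask:  [RemoteTask CachedTask FrozenView LazyTask CachedPool object] + [AbstractView CachedPool object] + [TinyView LazyTask CachedPool object] + [RemoteTask AbstractView TinyView]
  take CachedTask:  [CachedTask FrozenView LazyTask CachedPool object] + [AbstractView CachedPool object] + [TinyView LazyTask CachedPool object] + [AbstractView TinyView]
  take FrozenView:  [FrozenView LazyTask CachedPool object] + [AbstractView CachedPool object] + [TinyView LazyTask CachedPool object] + [AbstractView TinyView]
  take AbstractView:  [LazyTask CachedPool object] + [AbstractView CachedPool object] + [TinyView LazyTask CachedPool object] + [AbstractView TinyView]
  take TinyView:  [LazyTask CachedPool object] + [CachedPool object] + [TinyView LazyTask CachedPool object] + [TinyView]
  take LazyTask:  [LazyTask CachedPool object] + [CachedPool object] + [LazyTask CachedPool object]
  take CachedPool:  [CachedPool object] + [CachedPool object] + [CachedPool object]
  take object:  [object] + [object] + [object]
MRO: CachedAgent RemoteTask CachedTask FrozenView AbstractView TinyView LazyTask CachedPool object
CachedTask sits at index 2.

2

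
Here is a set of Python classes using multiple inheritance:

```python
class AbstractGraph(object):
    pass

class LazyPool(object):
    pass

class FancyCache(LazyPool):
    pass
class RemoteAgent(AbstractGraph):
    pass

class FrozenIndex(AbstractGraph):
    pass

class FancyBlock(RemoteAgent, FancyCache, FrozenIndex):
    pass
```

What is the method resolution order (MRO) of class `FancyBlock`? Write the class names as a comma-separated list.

L[FancyBlock] = FancyBlock + merge(L[RemoteAgent], L[FancyCache], L[FrozenIndex], [RemoteAgent FancyCache FrozenIndex])
  take RemoteAgent:  [RemoteAgent AbstractGraph object] + [FancyCache LazyPool object] + [FrozenIndex AbstractGraph object] + [RemoteAgent FancyCache FrozenIndex]
  take FancyCache:  [AbstractGraph object] + [FancyCache LazyPool object] + [FrozenIndex AbstractGraph object] + [FancyCache FrozenIndex]
  take LazyPool:  [AbstractGraph object] + [LazyPool object] + [FrozenIndex AbstractGraph object] + [FrozenIndex]
  take FrozenIndex:  [AbstractGraph object] + [object] + [FrozenIndex AbstractGraph object] + [FrozenIndex]
  take AbstractGraph:  [AbstractGraph object] + [object] + [AbstractGraph object]
  take object:  [object] + [object] + [object]

FancyBlock, RemoteAgent, FancyCache, LazyPool, FrozenIndex, AbstractGraph, object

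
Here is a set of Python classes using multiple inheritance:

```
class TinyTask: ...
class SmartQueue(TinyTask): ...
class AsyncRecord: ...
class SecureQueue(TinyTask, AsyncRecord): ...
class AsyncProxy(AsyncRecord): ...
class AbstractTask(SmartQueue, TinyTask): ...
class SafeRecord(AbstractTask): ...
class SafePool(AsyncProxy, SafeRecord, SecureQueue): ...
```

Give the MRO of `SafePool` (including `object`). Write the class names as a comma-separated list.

L[SafePool] = SafePool + merge(L[AsyncProxy], L[SafeRecord], L[SecureQueue], [AsyncProxy SafeRecord SecureQueue])
  take AsyncProxy:  [AsyncProxy AsyncRecord object] + [SafeRecord AbstractTask SmartQueue TinyTask object] + [SecureQueue TinyTask AsyncRecord object] + [AsyncProxy SafeRecord SecureQueue]
  take SafeRecord:  [AsyncRecord object] + [SafeRecord AbstractTask SmartQueue TinyTask object] + [SecureQueue TinyTask AsyncRecord object] + [SafeRecord SecureQueue]
  take AbstractTask:  [AsyncRecord object] + [AbstractTask SmartQueue TinyTask object] + [SecureQueue TinyTask AsyncRecord object] + [SecureQueue]
  take SmartQueue:  [AsyncRecord object] + [SmartQueue TinyTask object] + [SecureQueue TinyTask AsyncRecord object] + [SecureQueue]
  take SecureQueue:  [AsyncRecord object] + [TinyTask object] + [SecureQueue TinyTask AsyncRecord object] + [SecureQueue]
  take TinyTask:  [AsyncRecord object] + [TinyTask object] + [TinyTask AsyncRecord object]
  take AsyncRecord:  [AsyncRecord object] + [object] + [AsyncRecord object]
  take object:  [object] + [object] + [object]

SafePool, AsyncProxy, SafeRecord, AbstractTask, SmartQueue, SecureQueue, TinyTask, AsyncRecord, object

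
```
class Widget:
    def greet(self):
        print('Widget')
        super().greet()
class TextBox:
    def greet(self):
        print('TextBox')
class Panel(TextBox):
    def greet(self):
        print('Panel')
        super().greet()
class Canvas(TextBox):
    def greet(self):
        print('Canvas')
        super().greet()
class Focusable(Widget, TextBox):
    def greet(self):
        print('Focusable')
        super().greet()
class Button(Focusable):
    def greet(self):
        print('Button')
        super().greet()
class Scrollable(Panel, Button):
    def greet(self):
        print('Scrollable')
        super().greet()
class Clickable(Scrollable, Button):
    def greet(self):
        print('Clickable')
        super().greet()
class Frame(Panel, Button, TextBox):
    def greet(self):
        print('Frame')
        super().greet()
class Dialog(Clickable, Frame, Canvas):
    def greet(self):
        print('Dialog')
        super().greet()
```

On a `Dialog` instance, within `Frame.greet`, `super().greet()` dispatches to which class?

L[Dialog] = Dialog + merge(L[Clickable], L[Frame], L[Canvas], [Clickable Frame Canvas])
  take Clickable:  [Clickable Scrollable Panel Button Focusable Widget TextBox object] + [Frame Panel Button Focusable Widget TextBox object] + [Canvas TextBox object] + [Clickable Frame Canvas]
  take Scrollable:  [Scrollable Panel Button Focusable Widget TextBox object] + [Frame Panel Button Focusable Widget TextBox object] + [Canvas TextBox object] + [Frame Canvas]
  take Frame:  [Panel Button Focusable Widget TextBox object] + [Frame Panel Button Focusable Widget TextBox object] + [Canvas TextBox object] + [Frame Canvas]
  take Panel:  [Panel Button Focusable Widget TextBox object] + [Panel Button Focusable Widget TextBox object] + [Canvas TextBox object] + [Canvas]
  take Button:  [Button Focusable Widget TextBox object] + [Button Focusable Widget TextBox object] + [Canvas TextBox object] + [Canvas]
  take Focusable:  [Focusable Widget TextBox object] + [Focusable Widget TextBox object] + [Canvas TextBox object] + [Canvas]
  take Widget:  [Widget TextBox object] + [Widget TextBox object] + [Canvas TextBox object] + [Canvas]
  take Canvas:  [TextBox object] + [TextBox object] + [Canvas TextBox object] + [Canvas]
  take TextBox:  [TextBox object] + [TextBox object] + [TextBox object]
  take object:  [object] + [object] + [object]
MRO: Dialog Clickable Scrollable Frame Panel Button Focusable Widget Canvas TextBox object
super() in Frame.greet on a Dialog instance goes to the class after Frame in Dialog's MRO: Panel.

Panel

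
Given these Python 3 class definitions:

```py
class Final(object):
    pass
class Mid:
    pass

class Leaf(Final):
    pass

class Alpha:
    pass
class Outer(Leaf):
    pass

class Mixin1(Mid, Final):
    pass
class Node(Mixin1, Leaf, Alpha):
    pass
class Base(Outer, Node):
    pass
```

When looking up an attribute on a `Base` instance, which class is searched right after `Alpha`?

L[Base] = Base + merge(L[Outer], L[Node], [Outer Node])
  take Outer:  [Outer Leaf Final object] + [Node Mixin1 Mid Leaf Final Alpha object] + [Outer Node]
  take Node:  [Leaf Final object] + [Node Mixin1 Mid Leaf Final Alpha object] + [Node]
  take Mixin1:  [Leaf Final object] + [Mixin1 Mid Leaf Final Alpha object]
  take Mid:  [Leaf Final object] + [Mid Leaf Final Alpha object]
  take Leaf:  [Leaf Final object] + [Leaf Final Alpha object]
  take Final:  [Final object] + [Final Alpha object]
  take Alpha:  [object] + [Alpha object]
  take object:  [object] + [object]
MRO: Base Outer Node Mixin1 Mid Leaf Final Alpha object
Alpha is at position 7; next is object.

object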